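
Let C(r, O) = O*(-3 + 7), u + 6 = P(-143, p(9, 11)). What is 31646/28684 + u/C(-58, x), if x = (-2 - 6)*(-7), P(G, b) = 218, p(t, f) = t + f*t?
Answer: 823107/401576 ≈ 2.0497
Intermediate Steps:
u = 212 (u = -6 + 218 = 212)
x = 56 (x = -8*(-7) = 56)
C(r, O) = 4*O (C(r, O) = O*4 = 4*O)
31646/28684 + u/C(-58, x) = 31646/28684 + 212/((4*56)) = 31646*(1/28684) + 212/224 = 15823/14342 + 212*(1/224) = 15823/14342 + 53/56 = 823107/401576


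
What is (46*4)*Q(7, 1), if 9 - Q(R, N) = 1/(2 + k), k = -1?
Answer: 1472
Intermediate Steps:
Q(R, N) = 8 (Q(R, N) = 9 - 1/(2 - 1) = 9 - 1/1 = 9 - 1*1 = 9 - 1 = 8)
(46*4)*Q(7, 1) = (46*4)*8 = 184*8 = 1472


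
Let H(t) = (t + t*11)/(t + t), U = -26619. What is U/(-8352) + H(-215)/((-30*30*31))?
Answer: 2292037/719200 ≈ 3.1869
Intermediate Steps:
H(t) = 6 (H(t) = (t + 11*t)/((2*t)) = (12*t)*(1/(2*t)) = 6)
U/(-8352) + H(-215)/((-30*30*31)) = -26619/(-8352) + 6/((-30*30*31)) = -26619*(-1/8352) + 6/((-900*31)) = 8873/2784 + 6/(-27900) = 8873/2784 + 6*(-1/27900) = 8873/2784 - 1/4650 = 2292037/719200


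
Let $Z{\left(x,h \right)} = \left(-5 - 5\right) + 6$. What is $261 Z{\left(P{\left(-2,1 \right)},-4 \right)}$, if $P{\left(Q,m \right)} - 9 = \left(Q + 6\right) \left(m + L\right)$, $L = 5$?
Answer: $-1044$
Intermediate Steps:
$P{\left(Q,m \right)} = 9 + \left(5 + m\right) \left(6 + Q\right)$ ($P{\left(Q,m \right)} = 9 + \left(Q + 6\right) \left(m + 5\right) = 9 + \left(6 + Q\right) \left(5 + m\right) = 9 + \left(5 + m\right) \left(6 + Q\right)$)
$Z{\left(x,h \right)} = -4$ ($Z{\left(x,h \right)} = -10 + 6 = -4$)
$261 Z{\left(P{\left(-2,1 \right)},-4 \right)} = 261 \left(-4\right) = -1044$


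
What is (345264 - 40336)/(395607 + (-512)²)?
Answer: 304928/657751 ≈ 0.46359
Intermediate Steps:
(345264 - 40336)/(395607 + (-512)²) = 304928/(395607 + 262144) = 304928/657751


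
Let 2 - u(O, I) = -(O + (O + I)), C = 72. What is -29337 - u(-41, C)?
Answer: -29329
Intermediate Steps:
u(O, I) = 2 + I + 2*O (u(O, I) = 2 - (-1)*(O + (O + I)) = 2 - (-1)*(O + (I + O)) = 2 - (-1)*(I + 2*O) = 2 - (-I - 2*O) = 2 + (I + 2*O) = 2 + I + 2*O)
-29337 - u(-41, C) = -29337 - (2 + 72 + 2*(-41)) = -29337 - (2 + 72 - 82) = -29337 - 1*(-8) = -29337 + 8 = -29329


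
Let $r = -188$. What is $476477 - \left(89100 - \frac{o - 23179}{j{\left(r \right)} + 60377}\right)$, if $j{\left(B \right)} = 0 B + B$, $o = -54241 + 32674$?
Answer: $\frac{23315789507}{60189} \approx 3.8738 \cdot 10^{5}$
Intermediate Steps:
$o = -21567$
$j{\left(B \right)} = B$ ($j{\left(B \right)} = 0 + B = B$)
$476477 - \left(89100 - \frac{o - 23179}{j{\left(r \right)} + 60377}\right) = 476477 - \left(89100 - \frac{-21567 - 23179}{-188 + 60377}\right) = 476477 - \left(89100 - - \frac{44746}{60189}\right) = 476477 - \left(89100 + \frac{44746}{60189}\right) = 476477 - \frac{5362884646}{60189} = \frac{23315789507}{60189}$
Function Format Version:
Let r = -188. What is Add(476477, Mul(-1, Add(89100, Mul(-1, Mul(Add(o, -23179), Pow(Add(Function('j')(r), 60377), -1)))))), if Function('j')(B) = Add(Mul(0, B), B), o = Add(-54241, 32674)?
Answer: Rational(23315789507, 60189) ≈ 3.8738e+5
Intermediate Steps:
o = -21567
Function('j')(B) = B (Function('j')(B) = Add(0, B) = B)
Add(476477, Mul(-1, Add(89100, Mul(-1, Mul(Add(o, -23179), Pow(Add(Function('j')(r), 60377), -1)))))) = Add(476477, Mul(-1, Add(89100, Mul(-1, Mul(Add(-21567, -23179), Pow(Add(-188, 60377), -1)))))) = Add(476477, Mul(-1, Add(89100, Mul(-1, Mul(-44746, Pow(60189, -1)))))) = Add(476477, Mul(-1, Add(89100, Mul(-1, Mul(-44746, Rational(1, 60189)))))) = Add(476477, Mul(-1, Add(89100, Mul(-1, Rational(-44746, 60189))))) = Add(476477, Mul(-1, Add(89100, Rational(44746, 60189)))) = Add(476477, Mul(-1, Rational(5362884646, 60189))) = Add(476477, Rational(-5362884646, 60189)) = Rational(23315789507, 60189)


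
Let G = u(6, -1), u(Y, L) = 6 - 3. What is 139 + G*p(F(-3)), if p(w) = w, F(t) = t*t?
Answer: 166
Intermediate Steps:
u(Y, L) = 3
F(t) = t**2
G = 3
139 + G*p(F(-3)) = 139 + 3*(-3)**2 = 139 + 3*9 = 139 + 27 = 166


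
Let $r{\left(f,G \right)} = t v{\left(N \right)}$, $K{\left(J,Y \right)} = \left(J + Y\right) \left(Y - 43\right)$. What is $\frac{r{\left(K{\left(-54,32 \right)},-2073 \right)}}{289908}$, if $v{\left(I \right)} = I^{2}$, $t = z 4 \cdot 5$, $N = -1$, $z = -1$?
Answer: $- \frac{5}{72477} \approx -6.8987 \cdot 10^{-5}$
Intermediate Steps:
$K{\left(J,Y \right)} = \left(-43 + Y\right) \left(J + Y\right)$ ($K{\left(J,Y \right)} = \left(J + Y\right) \left(-43 + Y\right) = \left(-43 + Y\right) \left(J + Y\right)$)
$t = -20$ ($t = \left(-1\right) 4 \cdot 5 = \left(-4\right) 5 = -20$)
$r{\left(f,G \right)} = -20$ ($r{\left(f,G \right)} = - 20 \left(-1\right)^{2} = \left(-20\right) 1 = -20$)
$\frac{r{\left(K{\left(-54,32 \right)},-2073 \right)}}{289908} = - \frac{20}{289908} = \left(-20\right) \frac{1}{289908} = - \frac{5}{72477}$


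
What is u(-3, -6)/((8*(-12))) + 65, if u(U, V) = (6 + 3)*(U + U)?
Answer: 1049/16 ≈ 65.563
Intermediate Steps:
u(U, V) = 18*U (u(U, V) = 9*(2*U) = 18*U)
u(-3, -6)/((8*(-12))) + 65 = (18*(-3))/((8*(-12))) + 65 = -54/(-96) + 65 = -1/96*(-54) + 65 = 9/16 + 65 = 1049/16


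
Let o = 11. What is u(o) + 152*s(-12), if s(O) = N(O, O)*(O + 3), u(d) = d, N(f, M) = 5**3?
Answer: -170989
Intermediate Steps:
N(f, M) = 125
s(O) = 375 + 125*O (s(O) = 125*(O + 3) = 125*(3 + O) = 375 + 125*O)
u(o) + 152*s(-12) = 11 + 152*(375 + 125*(-12)) = 11 + 152*(375 - 1500) = 11 + 152*(-1125) = 11 - 171000 = -170989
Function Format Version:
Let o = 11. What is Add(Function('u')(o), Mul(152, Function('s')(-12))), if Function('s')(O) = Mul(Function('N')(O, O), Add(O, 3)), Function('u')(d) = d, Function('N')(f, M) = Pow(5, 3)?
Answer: -170989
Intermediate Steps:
Function('N')(f, M) = 125
Function('s')(O) = Add(375, Mul(125, O)) (Function('s')(O) = Mul(125, Add(O, 3)) = Mul(125, Add(3, O)) = Add(375, Mul(125, O)))
Add(Function('u')(o), Mul(152, Function('s')(-12))) = Add(11, Mul(152, Add(375, Mul(125, -12)))) = Add(11, Mul(152, Add(375, -1500))) = Add(11, Mul(152, -1125)) = Add(11, -171000) = -170989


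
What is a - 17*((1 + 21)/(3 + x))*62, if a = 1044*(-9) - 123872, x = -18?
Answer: -1975832/15 ≈ -1.3172e+5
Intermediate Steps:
a = -133268 (a = -9396 - 123872 = -133268)
a - 17*((1 + 21)/(3 + x))*62 = -133268 - 17*((1 + 21)/(3 - 18))*62 = -133268 - 17*(22/(-15))*62 = -133268 - 17*(22*(-1/15))*62 = -133268 - 17*(-22/15)*62 = -133268 - (-374)*62/15 = -133268 - 1*(-23188/15) = -133268 + 23188/15 = -1975832/15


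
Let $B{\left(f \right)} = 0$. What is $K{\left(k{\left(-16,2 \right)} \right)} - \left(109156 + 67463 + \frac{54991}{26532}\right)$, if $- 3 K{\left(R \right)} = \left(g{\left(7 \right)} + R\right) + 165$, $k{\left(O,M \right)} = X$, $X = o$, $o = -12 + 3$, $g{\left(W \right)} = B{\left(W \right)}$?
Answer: $- \frac{4687489963}{26532} \approx -1.7667 \cdot 10^{5}$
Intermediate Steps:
$g{\left(W \right)} = 0$
$o = -9$
$X = -9$
$k{\left(O,M \right)} = -9$
$K{\left(R \right)} = -55 - \frac{R}{3}$ ($K{\left(R \right)} = - \frac{\left(0 + R\right) + 165}{3} = - \frac{R + 165}{3} = - \frac{165 + R}{3} = -55 - \frac{R}{3}$)
$K{\left(k{\left(-16,2 \right)} \right)} - \left(109156 + 67463 + \frac{54991}{26532}\right) = \left(-55 - -3\right) - \left(109156 + 67463 + \frac{54991}{26532}\right) = \left(-55 + 3\right) + \left(54991 \left(- \frac{1}{26532}\right) - \left(109156 + 67463\right)\right) = -52 - \frac{4686110299}{26532} = - \frac{4687489963}{26532}$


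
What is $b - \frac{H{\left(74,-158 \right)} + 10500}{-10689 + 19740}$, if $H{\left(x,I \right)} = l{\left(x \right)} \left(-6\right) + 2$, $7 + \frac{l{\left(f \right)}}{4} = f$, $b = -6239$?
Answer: $- \frac{56478083}{9051} \approx -6240.0$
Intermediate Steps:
$l{\left(f \right)} = -28 + 4 f$
$H{\left(x,I \right)} = 170 - 24 x$ ($H{\left(x,I \right)} = \left(-28 + 4 x\right) \left(-6\right) + 2 = \left(168 - 24 x\right) + 2 = 170 - 24 x$)
$b - \frac{H{\left(74,-158 \right)} + 10500}{-10689 + 19740} = -6239 - \frac{\left(170 - 1776\right) + 10500}{-10689 + 19740} = -6239 - \frac{\left(170 - 1776\right) + 10500}{9051} = -6239 - \left(-1606 + 10500\right) \frac{1}{9051} = -6239 - 8894 \cdot \frac{1}{9051} = -6239 - \frac{8894}{9051} = - \frac{56478083}{9051}$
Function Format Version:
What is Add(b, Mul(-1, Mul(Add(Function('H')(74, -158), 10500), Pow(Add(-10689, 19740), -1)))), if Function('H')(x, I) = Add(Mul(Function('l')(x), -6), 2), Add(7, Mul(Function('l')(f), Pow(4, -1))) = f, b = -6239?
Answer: Rational(-56478083, 9051) ≈ -6240.0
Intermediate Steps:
Function('l')(f) = Add(-28, Mul(4, f))
Function('H')(x, I) = Add(170, Mul(-24, x)) (Function('H')(x, I) = Add(Mul(Add(-28, Mul(4, x)), -6), 2) = Add(Add(168, Mul(-24, x)), 2) = Add(170, Mul(-24, x)))
Add(b, Mul(-1, Mul(Add(Function('H')(74, -158), 10500), Pow(Add(-10689, 19740), -1)))) = Add(-6239, Mul(-1, Mul(Add(Add(170, Mul(-24, 74)), 10500), Pow(Add(-10689, 19740), -1)))) = Add(-6239, Mul(-1, Mul(Add(Add(170, -1776), 10500), Pow(9051, -1)))) = Add(-6239, Mul(-1, Mul(Add(-1606, 10500), Rational(1, 9051)))) = Add(-6239, Mul(-1, Mul(8894, Rational(1, 9051)))) = Add(-6239, Mul(-1, Rational(8894, 9051))) = Add(-6239, Rational(-8894, 9051)) = Rational(-56478083, 9051)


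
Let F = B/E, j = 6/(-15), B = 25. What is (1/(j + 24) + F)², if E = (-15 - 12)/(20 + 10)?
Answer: 867597025/1127844 ≈ 769.25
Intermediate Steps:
E = -9/10 (E = -27/30 = -27*1/30 = -9/10 ≈ -0.90000)
j = -⅖ (j = 6*(-1/15) = -⅖ ≈ -0.40000)
F = -250/9 (F = 25/(-9/10) = 25*(-10/9) = -250/9 ≈ -27.778)
(1/(j + 24) + F)² = (1/(-⅖ + 24) - 250/9)² = (1/(118/5) - 250/9)² = (5/118 - 250/9)² = (-29455/1062)² = 867597025/1127844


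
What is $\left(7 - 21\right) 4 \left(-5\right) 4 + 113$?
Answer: $1233$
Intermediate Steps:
$\left(7 - 21\right) 4 \left(-5\right) 4 + 113 = \left(7 - 21\right) \left(\left(-20\right) 4\right) + 113 = \left(-14\right) \left(-80\right) + 113 = 1120 + 113 = 1233$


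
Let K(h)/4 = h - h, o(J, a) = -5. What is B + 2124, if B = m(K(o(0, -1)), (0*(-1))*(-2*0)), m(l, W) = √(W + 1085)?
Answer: 2124 + √1085 ≈ 2156.9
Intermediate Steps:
K(h) = 0 (K(h) = 4*(h - h) = 4*0 = 0)
m(l, W) = √(1085 + W)
B = √1085 (B = √(1085 + (0*(-1))*(-2*0)) = √(1085 + 0*0) = √(1085 + 0) = √1085 ≈ 32.939)
B + 2124 = √1085 + 2124 = 2124 + √1085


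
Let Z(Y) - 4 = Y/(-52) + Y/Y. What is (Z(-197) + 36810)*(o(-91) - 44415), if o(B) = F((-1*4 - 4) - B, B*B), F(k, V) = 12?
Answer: -85012962531/52 ≈ -1.6349e+9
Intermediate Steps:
Z(Y) = 5 - Y/52 (Z(Y) = 4 + (Y/(-52) + Y/Y) = 4 + (Y*(-1/52) + 1) = 4 + (-Y/52 + 1) = 4 + (1 - Y/52) = 5 - Y/52)
o(B) = 12
(Z(-197) + 36810)*(o(-91) - 44415) = ((5 - 1/52*(-197)) + 36810)*(12 - 44415) = ((5 + 197/52) + 36810)*(-44403) = (457/52 + 36810)*(-44403) = (1914577/52)*(-44403) = -85012962531/52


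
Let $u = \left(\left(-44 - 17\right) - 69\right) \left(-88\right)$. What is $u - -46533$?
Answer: $57973$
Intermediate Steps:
$u = 11440$ ($u = \left(-61 - 69\right) \left(-88\right) = \left(-130\right) \left(-88\right) = 11440$)
$u - -46533 = 11440 - -46533 = 11440 + 46533 = 57973$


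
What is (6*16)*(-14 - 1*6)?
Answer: -1920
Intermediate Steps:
(6*16)*(-14 - 1*6) = 96*(-14 - 6) = 96*(-20) = -1920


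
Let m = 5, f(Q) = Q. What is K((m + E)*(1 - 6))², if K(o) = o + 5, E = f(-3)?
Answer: 25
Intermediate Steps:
E = -3
K(o) = 5 + o
K((m + E)*(1 - 6))² = (5 + (5 - 3)*(1 - 6))² = (5 + 2*(-5))² = (5 - 10)² = (-5)² = 25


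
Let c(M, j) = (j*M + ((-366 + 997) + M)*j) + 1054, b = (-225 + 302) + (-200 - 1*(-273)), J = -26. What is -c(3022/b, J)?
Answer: 1229972/75 ≈ 16400.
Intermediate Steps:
b = 150 (b = 77 + (-200 + 273) = 77 + 73 = 150)
c(M, j) = 1054 + M*j + j*(631 + M) (c(M, j) = (M*j + (631 + M)*j) + 1054 = (M*j + j*(631 + M)) + 1054 = 1054 + M*j + j*(631 + M))
-c(3022/b, J) = -(1054 + 631*(-26) + 2*(3022/150)*(-26)) = -(1054 - 16406 + 2*(3022*(1/150))*(-26)) = -(1054 - 16406 + 2*(1511/75)*(-26)) = -(1054 - 16406 - 78572/75) = -1*(-1229972/75) = 1229972/75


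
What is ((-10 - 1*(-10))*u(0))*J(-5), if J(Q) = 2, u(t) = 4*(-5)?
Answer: 0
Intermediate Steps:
u(t) = -20
((-10 - 1*(-10))*u(0))*J(-5) = ((-10 - 1*(-10))*(-20))*2 = ((-10 + 10)*(-20))*2 = (0*(-20))*2 = 0*2 = 0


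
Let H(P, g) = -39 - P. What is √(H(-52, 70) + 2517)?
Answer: √2530 ≈ 50.299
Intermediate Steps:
√(H(-52, 70) + 2517) = √((-39 - 1*(-52)) + 2517) = √((-39 + 52) + 2517) = √(13 + 2517) = √2530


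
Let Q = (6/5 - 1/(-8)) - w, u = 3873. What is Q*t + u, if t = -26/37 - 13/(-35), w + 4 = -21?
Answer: 200169663/51800 ≈ 3864.3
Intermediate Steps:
w = -25 (w = -4 - 21 = -25)
t = -429/1295 (t = -26*1/37 - 13*(-1/35) = -26/37 + 13/35 = -429/1295 ≈ -0.33127)
Q = 1053/40 (Q = (6/5 - 1/(-8)) - 1*(-25) = (6*(⅕) - 1*(-⅛)) + 25 = (6/5 + ⅛) + 25 = 53/40 + 25 = 1053/40 ≈ 26.325)
Q*t + u = (1053/40)*(-429/1295) + 3873 = -451737/51800 + 3873 = 200169663/51800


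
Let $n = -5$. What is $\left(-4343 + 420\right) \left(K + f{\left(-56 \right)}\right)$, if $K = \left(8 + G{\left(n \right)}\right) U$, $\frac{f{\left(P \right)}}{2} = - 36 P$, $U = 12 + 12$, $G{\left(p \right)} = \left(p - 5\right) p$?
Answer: $-21278352$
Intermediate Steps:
$G{\left(p \right)} = p \left(-5 + p\right)$ ($G{\left(p \right)} = \left(-5 + p\right) p = p \left(-5 + p\right)$)
$U = 24$
$f{\left(P \right)} = - 72 P$ ($f{\left(P \right)} = 2 \left(- 36 P\right) = - 72 P$)
$K = 1392$ ($K = \left(8 - 5 \left(-5 - 5\right)\right) 24 = \left(8 - -50\right) 24 = \left(8 + 50\right) 24 = 58 \cdot 24 = 1392$)
$\left(-4343 + 420\right) \left(K + f{\left(-56 \right)}\right) = \left(-4343 + 420\right) \left(1392 - -4032\right) = - 3923 \left(1392 + 4032\right) = \left(-3923\right) 5424 = -21278352$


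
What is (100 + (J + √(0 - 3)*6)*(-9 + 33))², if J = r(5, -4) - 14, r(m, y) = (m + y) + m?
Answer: -53744 - 26496*I*√3 ≈ -53744.0 - 45892.0*I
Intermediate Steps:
r(m, y) = y + 2*m
J = -8 (J = (-4 + 2*5) - 14 = (-4 + 10) - 14 = 6 - 14 = -8)
(100 + (J + √(0 - 3)*6)*(-9 + 33))² = (100 + (-8 + √(0 - 3)*6)*(-9 + 33))² = (100 + (-8 + √(-3)*6)*24)² = (100 + (-8 + (I*√3)*6)*24)² = (100 + (-8 + 6*I*√3)*24)² = (100 + (-192 + 144*I*√3))² = (-92 + 144*I*√3)²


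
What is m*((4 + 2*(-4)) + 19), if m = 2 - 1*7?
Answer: -75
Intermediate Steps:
m = -5 (m = 2 - 7 = -5)
m*((4 + 2*(-4)) + 19) = -5*((4 + 2*(-4)) + 19) = -5*((4 - 8) + 19) = -5*(-4 + 19) = -5*15 = -75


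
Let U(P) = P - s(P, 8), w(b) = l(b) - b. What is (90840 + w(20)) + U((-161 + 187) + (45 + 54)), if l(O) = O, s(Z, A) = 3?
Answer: 90962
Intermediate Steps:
w(b) = 0 (w(b) = b - b = 0)
U(P) = -3 + P (U(P) = P - 1*3 = P - 3 = -3 + P)
(90840 + w(20)) + U((-161 + 187) + (45 + 54)) = (90840 + 0) + (-3 + ((-161 + 187) + (45 + 54))) = 90840 + (-3 + (26 + 99)) = 90840 + (-3 + 125) = 90840 + 122 = 90962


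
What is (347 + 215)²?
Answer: 315844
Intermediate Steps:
(347 + 215)² = 562² = 315844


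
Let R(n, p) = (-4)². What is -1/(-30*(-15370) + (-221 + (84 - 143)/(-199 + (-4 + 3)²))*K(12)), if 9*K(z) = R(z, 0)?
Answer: -891/410490508 ≈ -2.1706e-6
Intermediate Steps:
R(n, p) = 16
K(z) = 16/9 (K(z) = (⅑)*16 = 16/9)
-1/(-30*(-15370) + (-221 + (84 - 143)/(-199 + (-4 + 3)²))*K(12)) = -1/(-30*(-15370) + (-221 + (84 - 143)/(-199 + (-4 + 3)²))*(16/9)) = -1/(461100 + (-221 - 59/(-199 + (-1)²))*(16/9)) = -1/(461100 + (-221 - 59/(-199 + 1))*(16/9)) = -1/(461100 + (-221 - 59/(-198))*(16/9)) = -1/(461100 + (-221 - 59*(-1/198))*(16/9)) = -1/(461100 + (-221 + 59/198)*(16/9)) = -1/(461100 - 43699/198*16/9) = -1/(461100 - 349592/891) = -1/410490508/891 = -1*891/410490508 = -891/410490508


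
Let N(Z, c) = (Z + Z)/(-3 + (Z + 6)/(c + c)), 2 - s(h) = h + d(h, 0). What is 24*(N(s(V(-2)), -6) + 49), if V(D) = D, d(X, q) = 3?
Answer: 49992/43 ≈ 1162.6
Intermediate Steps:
s(h) = -1 - h (s(h) = 2 - (h + 3) = 2 - (3 + h) = 2 + (-3 - h) = -1 - h)
N(Z, c) = 2*Z/(-3 + (6 + Z)/(2*c)) (N(Z, c) = (2*Z)/(-3 + (6 + Z)/((2*c))) = (2*Z)/(-3 + (6 + Z)*(1/(2*c))) = (2*Z)/(-3 + (6 + Z)/(2*c)) = 2*Z/(-3 + (6 + Z)/(2*c)))
24*(N(s(V(-2)), -6) + 49) = 24*(4*(-1 - 1*(-2))*(-6)/(6 + (-1 - 1*(-2)) - 6*(-6)) + 49) = 24*(4*(-1 + 2)*(-6)/(6 + (-1 + 2) + 36) + 49) = 24*(4*1*(-6)/(6 + 1 + 36) + 49) = 24*(4*1*(-6)/43 + 49) = 24*(4*1*(-6)*(1/43) + 49) = 24*(-24/43 + 49) = 24*(2083/43) = 49992/43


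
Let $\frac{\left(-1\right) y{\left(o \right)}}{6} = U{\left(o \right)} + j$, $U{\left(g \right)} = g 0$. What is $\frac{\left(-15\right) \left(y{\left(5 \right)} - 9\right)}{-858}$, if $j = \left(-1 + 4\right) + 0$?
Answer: $- \frac{135}{286} \approx -0.47203$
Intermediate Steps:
$U{\left(g \right)} = 0$
$j = 3$ ($j = 3 + 0 = 3$)
$y{\left(o \right)} = -18$ ($y{\left(o \right)} = - 6 \left(0 + 3\right) = \left(-6\right) 3 = -18$)
$\frac{\left(-15\right) \left(y{\left(5 \right)} - 9\right)}{-858} = \frac{\left(-15\right) \left(-18 - 9\right)}{-858} = \left(-15\right) \left(-27\right) \left(- \frac{1}{858}\right) = 405 \left(- \frac{1}{858}\right) = - \frac{135}{286}$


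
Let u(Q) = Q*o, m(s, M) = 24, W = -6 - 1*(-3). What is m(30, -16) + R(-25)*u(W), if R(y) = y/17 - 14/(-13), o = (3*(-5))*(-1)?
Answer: 9219/221 ≈ 41.715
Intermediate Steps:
W = -3 (W = -6 + 3 = -3)
o = 15 (o = -15*(-1) = 15)
u(Q) = 15*Q (u(Q) = Q*15 = 15*Q)
R(y) = 14/13 + y/17 (R(y) = y*(1/17) - 14*(-1/13) = y/17 + 14/13 = 14/13 + y/17)
m(30, -16) + R(-25)*u(W) = 24 + (14/13 + (1/17)*(-25))*(15*(-3)) = 24 + (14/13 - 25/17)*(-45) = 24 - 87/221*(-45) = 24 + 3915/221 = 9219/221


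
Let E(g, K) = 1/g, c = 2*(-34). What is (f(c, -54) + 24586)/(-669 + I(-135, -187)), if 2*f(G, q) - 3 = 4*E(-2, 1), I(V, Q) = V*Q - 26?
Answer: 49173/49100 ≈ 1.0015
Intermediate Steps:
c = -68
I(V, Q) = -26 + Q*V (I(V, Q) = Q*V - 26 = -26 + Q*V)
f(G, q) = ½ (f(G, q) = 3/2 + (4/(-2))/2 = 3/2 + (4*(-½))/2 = 3/2 + (½)*(-2) = 3/2 - 1 = ½)
(f(c, -54) + 24586)/(-669 + I(-135, -187)) = (½ + 24586)/(-669 + (-26 - 187*(-135))) = 49173/(2*(-669 + (-26 + 25245))) = 49173/(2*(-669 + 25219)) = (49173/2)/24550 = (49173/2)*(1/24550) = 49173/49100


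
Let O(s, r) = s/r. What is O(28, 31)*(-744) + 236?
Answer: -436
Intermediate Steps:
O(28, 31)*(-744) + 236 = (28/31)*(-744) + 236 = -672 + 236 = -436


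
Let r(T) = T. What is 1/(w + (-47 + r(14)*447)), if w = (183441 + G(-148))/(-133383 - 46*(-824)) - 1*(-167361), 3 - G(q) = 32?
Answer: 95479/16572297576 ≈ 5.7614e-6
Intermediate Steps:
G(q) = -29 (G(q) = 3 - 1*32 = 3 - 32 = -29)
w = 15979277507/95479 (w = (183441 - 29)/(-133383 - 46*(-824)) - 1*(-167361) = 183412/(-133383 + 37904) + 167361 = 183412/(-95479) + 167361 = 183412*(-1/95479) + 167361 = -183412/95479 + 167361 = 15979277507/95479 ≈ 1.6736e+5)
1/(w + (-47 + r(14)*447)) = 1/(15979277507/95479 + (-47 + 14*447)) = 1/(15979277507/95479 + (-47 + 6258)) = 1/(15979277507/95479 + 6211) = 1/(16572297576/95479) = 95479/16572297576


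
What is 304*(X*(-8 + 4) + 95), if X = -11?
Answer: 42256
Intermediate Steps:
304*(X*(-8 + 4) + 95) = 304*(-11*(-8 + 4) + 95) = 304*(-11*(-4) + 95) = 304*(44 + 95) = 304*139 = 42256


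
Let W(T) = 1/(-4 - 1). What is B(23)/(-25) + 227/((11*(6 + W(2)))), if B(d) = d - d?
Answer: 1135/319 ≈ 3.5580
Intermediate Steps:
W(T) = -⅕ (W(T) = 1/(-5) = -⅕)
B(d) = 0
B(23)/(-25) + 227/((11*(6 + W(2)))) = 0/(-25) + 227/((11*(6 - ⅕))) = 0*(-1/25) + 227/((11*(29/5))) = 0 + 227/(319/5) = 0 + 227*(5/319) = 0 + 1135/319 = 1135/319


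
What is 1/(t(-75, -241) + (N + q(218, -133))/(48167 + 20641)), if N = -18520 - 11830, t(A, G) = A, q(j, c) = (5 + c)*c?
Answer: -11468/862321 ≈ -0.013299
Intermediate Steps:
q(j, c) = c*(5 + c)
N = -30350
1/(t(-75, -241) + (N + q(218, -133))/(48167 + 20641)) = 1/(-75 + (-30350 - 133*(5 - 133))/(48167 + 20641)) = 1/(-75 + (-30350 - 133*(-128))/68808) = 1/(-75 + (-30350 + 17024)*(1/68808)) = 1/(-75 - 13326*1/68808) = 1/(-75 - 2221/11468) = 1/(-862321/11468) = -11468/862321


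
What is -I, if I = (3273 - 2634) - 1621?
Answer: 982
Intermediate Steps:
I = -982 (I = 639 - 1621 = -982)
-I = -1*(-982) = 982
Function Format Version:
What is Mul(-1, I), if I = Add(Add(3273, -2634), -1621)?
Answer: 982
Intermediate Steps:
I = -982 (I = Add(639, -1621) = -982)
Mul(-1, I) = Mul(-1, -982) = 982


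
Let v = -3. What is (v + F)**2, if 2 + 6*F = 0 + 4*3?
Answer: 16/9 ≈ 1.7778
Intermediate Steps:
F = 5/3 (F = -1/3 + (0 + 4*3)/6 = -1/3 + (0 + 12)/6 = -1/3 + (1/6)*12 = -1/3 + 2 = 5/3 ≈ 1.6667)
(v + F)**2 = (-3 + 5/3)**2 = (-4/3)**2 = 16/9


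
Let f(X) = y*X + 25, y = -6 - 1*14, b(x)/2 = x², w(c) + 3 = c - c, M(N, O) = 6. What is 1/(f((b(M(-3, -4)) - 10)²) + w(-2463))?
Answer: -1/76858 ≈ -1.3011e-5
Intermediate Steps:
w(c) = -3 (w(c) = -3 + (c - c) = -3 + 0 = -3)
b(x) = 2*x²
y = -20 (y = -6 - 14 = -20)
f(X) = 25 - 20*X (f(X) = -20*X + 25 = 25 - 20*X)
1/(f((b(M(-3, -4)) - 10)²) + w(-2463)) = 1/((25 - 20*(2*6² - 10)²) - 3) = 1/((25 - 20*(2*36 - 10)²) - 3) = 1/((25 - 20*(72 - 10)²) - 3) = 1/((25 - 20*62²) - 3) = 1/((25 - 20*3844) - 3) = 1/((25 - 76880) - 3) = 1/(-76855 - 3) = 1/(-76858) = -1/76858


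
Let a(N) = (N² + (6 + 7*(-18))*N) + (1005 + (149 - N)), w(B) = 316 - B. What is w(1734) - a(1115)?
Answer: -1110882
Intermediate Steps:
a(N) = 1154 + N² - 121*N (a(N) = (N² + (6 - 126)*N) + (1154 - N) = (N² - 120*N) + (1154 - N) = 1154 + N² - 121*N)
w(1734) - a(1115) = (316 - 1*1734) - (1154 + 1115² - 121*1115) = (316 - 1734) - (1154 + 1243225 - 134915) = -1418 - 1*1109464 = -1418 - 1109464 = -1110882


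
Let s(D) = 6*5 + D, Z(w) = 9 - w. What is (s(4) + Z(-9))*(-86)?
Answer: -4472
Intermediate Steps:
s(D) = 30 + D
(s(4) + Z(-9))*(-86) = ((30 + 4) + (9 - 1*(-9)))*(-86) = (34 + (9 + 9))*(-86) = (34 + 18)*(-86) = 52*(-86) = -4472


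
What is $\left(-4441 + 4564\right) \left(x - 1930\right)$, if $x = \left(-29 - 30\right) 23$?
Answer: $-404301$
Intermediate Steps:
$x = -1357$ ($x = \left(-59\right) 23 = -1357$)
$\left(-4441 + 4564\right) \left(x - 1930\right) = \left(-4441 + 4564\right) \left(-1357 - 1930\right) = 123 \left(-3287\right) = -404301$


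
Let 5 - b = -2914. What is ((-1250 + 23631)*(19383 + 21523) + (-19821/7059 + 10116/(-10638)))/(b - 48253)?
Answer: -1273139250519755/63042503082 ≈ -20195.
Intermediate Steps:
b = 2919 (b = 5 - 1*(-2914) = 5 + 2914 = 2919)
((-1250 + 23631)*(19383 + 21523) + (-19821/7059 + 10116/(-10638)))/(b - 48253) = ((-1250 + 23631)*(19383 + 21523) + (-19821/7059 + 10116/(-10638)))/(2919 - 48253) = (22381*40906 + (-19821*1/7059 + 10116*(-1/10638)))/(-45334) = (915517186 + (-6607/2353 - 562/591))*(-1/45334) = (915517186 - 5227123/1390623)*(-1/45334) = (1273139250519755/1390623)*(-1/45334) = -1273139250519755/63042503082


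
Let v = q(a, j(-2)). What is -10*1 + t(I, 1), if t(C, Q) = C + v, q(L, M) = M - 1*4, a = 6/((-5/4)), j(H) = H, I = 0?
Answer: -16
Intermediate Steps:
a = -24/5 (a = 6/((-5*¼)) = 6/(-5/4) = 6*(-⅘) = -24/5 ≈ -4.8000)
q(L, M) = -4 + M (q(L, M) = M - 4 = -4 + M)
v = -6 (v = -4 - 2 = -6)
t(C, Q) = -6 + C (t(C, Q) = C - 6 = -6 + C)
-10*1 + t(I, 1) = -10*1 + (-6 + 0) = -10 - 6 = -16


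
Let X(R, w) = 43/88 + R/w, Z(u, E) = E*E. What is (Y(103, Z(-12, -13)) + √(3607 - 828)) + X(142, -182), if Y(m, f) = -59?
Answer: -474807/8008 + √2779 ≈ -6.5754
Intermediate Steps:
Z(u, E) = E²
X(R, w) = 43/88 + R/w (X(R, w) = 43*(1/88) + R/w = 43/88 + R/w)
(Y(103, Z(-12, -13)) + √(3607 - 828)) + X(142, -182) = (-59 + √(3607 - 828)) + (43/88 + 142/(-182)) = (-59 + √2779) + (43/88 + 142*(-1/182)) = (-59 + √2779) + (43/88 - 71/91) = (-59 + √2779) - 2335/8008 = -474807/8008 + √2779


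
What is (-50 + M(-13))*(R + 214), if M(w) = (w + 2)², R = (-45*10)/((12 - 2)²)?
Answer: 29749/2 ≈ 14875.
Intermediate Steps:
R = -9/2 (R = -450/(10²) = -450/100 = -450*1/100 = -9/2 ≈ -4.5000)
M(w) = (2 + w)²
(-50 + M(-13))*(R + 214) = (-50 + (2 - 13)²)*(-9/2 + 214) = (-50 + (-11)²)*(419/2) = (-50 + 121)*(419/2) = 71*(419/2) = 29749/2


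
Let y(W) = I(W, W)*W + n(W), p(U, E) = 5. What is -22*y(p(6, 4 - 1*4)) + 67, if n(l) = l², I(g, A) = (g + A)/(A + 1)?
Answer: -1999/3 ≈ -666.33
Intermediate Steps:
I(g, A) = (A + g)/(1 + A)
y(W) = W² + 2*W²/(1 + W) (y(W) = ((W + W)/(1 + W))*W + W² = ((2*W)/(1 + W))*W + W² = (2*W/(1 + W))*W + W² = 2*W²/(1 + W) + W² = W² + 2*W²/(1 + W))
-22*y(p(6, 4 - 1*4)) + 67 = -22*5²*(3 + 5)/(1 + 5) + 67 = -550*8/6 + 67 = -22*100/3 + 67 = -2200/3 + 67 = -1999/3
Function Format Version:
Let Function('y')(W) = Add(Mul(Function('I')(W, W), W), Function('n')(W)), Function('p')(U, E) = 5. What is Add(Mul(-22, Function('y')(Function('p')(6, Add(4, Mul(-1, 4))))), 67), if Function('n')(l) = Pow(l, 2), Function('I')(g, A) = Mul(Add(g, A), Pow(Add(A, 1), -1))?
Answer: Rational(-1999, 3) ≈ -666.33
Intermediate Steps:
Function('I')(g, A) = Mul(Pow(Add(1, A), -1), Add(A, g)) (Function('I')(g, A) = Mul(Add(A, g), Pow(Add(1, A), -1)) = Mul(Pow(Add(1, A), -1), Add(A, g)))
Function('y')(W) = Add(Pow(W, 2), Mul(2, Pow(W, 2), Pow(Add(1, W), -1))) (Function('y')(W) = Add(Mul(Mul(Pow(Add(1, W), -1), Add(W, W)), W), Pow(W, 2)) = Add(Mul(Mul(Pow(Add(1, W), -1), Mul(2, W)), W), Pow(W, 2)) = Add(Mul(Mul(2, W, Pow(Add(1, W), -1)), W), Pow(W, 2)) = Add(Mul(2, Pow(W, 2), Pow(Add(1, W), -1)), Pow(W, 2)) = Add(Pow(W, 2), Mul(2, Pow(W, 2), Pow(Add(1, W), -1))))
Add(Mul(-22, Function('y')(Function('p')(6, Add(4, Mul(-1, 4))))), 67) = Add(Mul(-22, Mul(Pow(5, 2), Pow(Add(1, 5), -1), Add(3, 5))), 67) = Add(Mul(-22, Mul(25, Pow(6, -1), 8)), 67) = Add(Mul(-22, Mul(25, Rational(1, 6), 8)), 67) = Add(Mul(-22, Rational(100, 3)), 67) = Add(Rational(-2200, 3), 67) = Rational(-1999, 3)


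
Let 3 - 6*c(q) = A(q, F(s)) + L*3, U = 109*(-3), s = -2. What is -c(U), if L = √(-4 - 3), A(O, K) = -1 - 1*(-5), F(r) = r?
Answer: ⅙ + I*√7/2 ≈ 0.16667 + 1.3229*I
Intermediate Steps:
U = -327
A(O, K) = 4 (A(O, K) = -1 + 5 = 4)
L = I*√7 (L = √(-7) = I*√7 ≈ 2.6458*I)
c(q) = -⅙ - I*√7/2 (c(q) = ½ - (4 + (I*√7)*3)/6 = ½ - (4 + 3*I*√7)/6 = ½ + (-⅔ - I*√7/2) = -⅙ - I*√7/2)
-c(U) = -(-⅙ - I*√7/2) = ⅙ + I*√7/2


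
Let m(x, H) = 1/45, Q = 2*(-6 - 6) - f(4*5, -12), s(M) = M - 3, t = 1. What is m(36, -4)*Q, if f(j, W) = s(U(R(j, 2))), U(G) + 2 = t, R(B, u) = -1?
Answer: -4/9 ≈ -0.44444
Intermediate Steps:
U(G) = -1 (U(G) = -2 + 1 = -1)
s(M) = -3 + M
f(j, W) = -4 (f(j, W) = -3 - 1 = -4)
Q = -20 (Q = 2*(-6 - 6) - 1*(-4) = 2*(-12) + 4 = -24 + 4 = -20)
m(x, H) = 1/45
m(36, -4)*Q = (1/45)*(-20) = -4/9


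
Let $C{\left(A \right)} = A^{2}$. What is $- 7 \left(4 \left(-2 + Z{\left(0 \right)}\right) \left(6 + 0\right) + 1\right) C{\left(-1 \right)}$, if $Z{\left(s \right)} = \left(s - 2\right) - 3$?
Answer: $1169$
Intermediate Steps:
$Z{\left(s \right)} = -5 + s$ ($Z{\left(s \right)} = \left(s - 2\right) - 3 = \left(-2 + s\right) - 3 = -5 + s$)
$- 7 \left(4 \left(-2 + Z{\left(0 \right)}\right) \left(6 + 0\right) + 1\right) C{\left(-1 \right)} = - 7 \left(4 \left(-2 + \left(-5 + 0\right)\right) \left(6 + 0\right) + 1\right) \left(-1\right)^{2} = - 7 \left(4 \left(-2 - 5\right) 6 + 1\right) 1 = - 7 \left(4 \left(\left(-7\right) 6\right) + 1\right) 1 = - 7 \left(4 \left(-42\right) + 1\right) 1 = - 7 \left(-168 + 1\right) 1 = \left(-7\right) \left(-167\right) 1 = 1169 \cdot 1 = 1169$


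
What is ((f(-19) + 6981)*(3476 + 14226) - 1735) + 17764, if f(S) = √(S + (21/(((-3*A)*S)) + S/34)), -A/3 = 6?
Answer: 123593691 + 17702*I*√18384191/969 ≈ 1.2359e+8 + 78329.0*I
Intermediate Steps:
A = -18 (A = -3*6 = -18)
f(S) = √(7/(18*S) + 35*S/34) (f(S) = √(S + (21/(((-3*(-18))*S)) + S/34)) = √(S + (21/((54*S)) + S*(1/34))) = √(S + (21*(1/(54*S)) + S/34)) = √(S + (7/(18*S) + S/34)) = √(S + (S/34 + 7/(18*S))) = √(7/(18*S) + 35*S/34))
((f(-19) + 6981)*(3476 + 14226) - 1735) + 17764 = ((√(4046/(-19) + 10710*(-19))/102 + 6981)*(3476 + 14226) - 1735) + 17764 = ((√(4046*(-1/19) - 203490)/102 + 6981)*17702 - 1735) + 17764 = ((√(-4046/19 - 203490)/102 + 6981)*17702 - 1735) + 17764 = ((√(-3870356/19)/102 + 6981)*17702 - 1735) + 17764 = (((2*I*√18384191/19)/102 + 6981)*17702 - 1735) + 17764 = ((I*√18384191/969 + 6981)*17702 - 1735) + 17764 = ((6981 + I*√18384191/969)*17702 - 1735) + 17764 = ((123577662 + 17702*I*√18384191/969) - 1735) + 17764 = (123575927 + 17702*I*√18384191/969) + 17764 = 123593691 + 17702*I*√18384191/969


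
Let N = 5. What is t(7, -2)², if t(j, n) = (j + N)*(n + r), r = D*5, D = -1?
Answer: 7056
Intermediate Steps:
r = -5 (r = -1*5 = -5)
t(j, n) = (-5 + n)*(5 + j) (t(j, n) = (j + 5)*(n - 5) = (5 + j)*(-5 + n) = (-5 + n)*(5 + j))
t(7, -2)² = (-25 - 5*7 + 5*(-2) + 7*(-2))² = (-25 - 35 - 10 - 14)² = (-84)² = 7056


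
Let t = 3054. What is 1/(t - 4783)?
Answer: -1/1729 ≈ -0.00057837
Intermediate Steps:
1/(t - 4783) = 1/(3054 - 4783) = 1/(-1729) = -1/1729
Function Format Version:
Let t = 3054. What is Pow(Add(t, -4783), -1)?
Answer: Rational(-1, 1729) ≈ -0.00057837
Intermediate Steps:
Pow(Add(t, -4783), -1) = Pow(Add(3054, -4783), -1) = Pow(-1729, -1) = Rational(-1, 1729)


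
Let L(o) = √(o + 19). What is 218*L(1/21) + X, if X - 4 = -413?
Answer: -409 + 4360*√21/21 ≈ 542.43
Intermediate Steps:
X = -409 (X = 4 - 413 = -409)
L(o) = √(19 + o)
218*L(1/21) + X = 218*√(19 + 1/21) - 409 = 218*√(400/21) - 409 = 218*(20*√21/21) - 409 = 4360*√21/21 - 409 = -409 + 4360*√21/21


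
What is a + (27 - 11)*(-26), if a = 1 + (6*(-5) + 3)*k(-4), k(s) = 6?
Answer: -577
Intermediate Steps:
a = -161 (a = 1 + (6*(-5) + 3)*6 = 1 + (-30 + 3)*6 = 1 - 27*6 = 1 - 162 = -161)
a + (27 - 11)*(-26) = -161 + (27 - 11)*(-26) = -161 + 16*(-26) = -161 - 416 = -577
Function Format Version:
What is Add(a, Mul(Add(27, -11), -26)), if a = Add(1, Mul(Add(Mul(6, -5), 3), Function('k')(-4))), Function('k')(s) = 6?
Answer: -577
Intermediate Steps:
a = -161 (a = Add(1, Mul(Add(Mul(6, -5), 3), 6)) = Add(1, Mul(Add(-30, 3), 6)) = Add(1, Mul(-27, 6)) = Add(1, -162) = -161)
Add(a, Mul(Add(27, -11), -26)) = Add(-161, Mul(Add(27, -11), -26)) = Add(-161, Mul(16, -26)) = Add(-161, -416) = -577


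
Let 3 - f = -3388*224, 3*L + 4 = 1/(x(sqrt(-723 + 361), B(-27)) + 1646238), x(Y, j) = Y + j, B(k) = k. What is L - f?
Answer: (-2276749*sqrt(362) + 3748009248038*I)/(3*(sqrt(362) - 1646211*I)) ≈ -7.5892e+5 - 3.7253e-9*I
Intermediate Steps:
L = -4/3 + 1/(3*(1646211 + I*sqrt(362))) (L = -4/3 + 1/(3*((sqrt(-723 + 361) - 27) + 1646238)) = -4/3 + 1/(3*((sqrt(-362) - 27) + 1646238)) = -4/3 + 1/(3*((I*sqrt(362) - 27) + 1646238)) = -4/3 + 1/(3*((-27 + I*sqrt(362)) + 1646238)) = -4/3 + 1/(3*(1646211 + I*sqrt(362))) ≈ -1.3333 - 2.3402e-12*I)
f = 758915 (f = 3 - (-14)*242*224 = 3 - (-14)*54208 = 3 - 1*(-758912) = 3 + 758912 = 758915)
L - f = (-4*sqrt(362) + 6584843*I)/(3*(sqrt(362) - 1646211*I)) - 1*758915 = (-4*sqrt(362) + 6584843*I)/(3*(sqrt(362) - 1646211*I)) - 758915 = -758915 + (-4*sqrt(362) + 6584843*I)/(3*(sqrt(362) - 1646211*I))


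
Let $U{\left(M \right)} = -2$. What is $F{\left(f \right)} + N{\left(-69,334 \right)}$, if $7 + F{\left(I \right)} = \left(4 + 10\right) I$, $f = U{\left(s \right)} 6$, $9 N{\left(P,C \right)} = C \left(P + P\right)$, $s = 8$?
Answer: $- \frac{15889}{3} \approx -5296.3$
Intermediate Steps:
$N{\left(P,C \right)} = \frac{2 C P}{9}$ ($N{\left(P,C \right)} = \frac{C \left(P + P\right)}{9} = \frac{C 2 P}{9} = \frac{2 C P}{9}$)
$f = -12$ ($f = \left(-2\right) 6 = -12$)
$F{\left(I \right)} = -7 + 14 I$ ($F{\left(I \right)} = -7 + \left(4 + 10\right) I = -7 + 14 I$)
$F{\left(f \right)} + N{\left(-69,334 \right)} = \left(-7 + 14 \left(-12\right)\right) + \frac{2}{9} \cdot 334 \left(-69\right) = \left(-7 - 168\right) - \frac{15364}{3} = -175 - \frac{15364}{3} = - \frac{15889}{3}$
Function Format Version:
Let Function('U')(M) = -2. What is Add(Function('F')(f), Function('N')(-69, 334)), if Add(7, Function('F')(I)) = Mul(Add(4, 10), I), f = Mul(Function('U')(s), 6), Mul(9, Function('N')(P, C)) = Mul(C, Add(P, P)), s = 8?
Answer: Rational(-15889, 3) ≈ -5296.3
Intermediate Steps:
Function('N')(P, C) = Mul(Rational(2, 9), C, P) (Function('N')(P, C) = Mul(Rational(1, 9), Mul(C, Add(P, P))) = Mul(Rational(1, 9), Mul(C, Mul(2, P))) = Mul(Rational(1, 9), Mul(2, C, P)) = Mul(Rational(2, 9), C, P))
f = -12 (f = Mul(-2, 6) = -12)
Function('F')(I) = Add(-7, Mul(14, I)) (Function('F')(I) = Add(-7, Mul(Add(4, 10), I)) = Add(-7, Mul(14, I)))
Add(Function('F')(f), Function('N')(-69, 334)) = Add(Add(-7, Mul(14, -12)), Mul(Rational(2, 9), 334, -69)) = Add(Add(-7, -168), Rational(-15364, 3)) = Add(-175, Rational(-15364, 3)) = Rational(-15889, 3)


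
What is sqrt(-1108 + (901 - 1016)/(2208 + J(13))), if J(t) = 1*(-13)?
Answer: I*sqrt(213544965)/439 ≈ 33.287*I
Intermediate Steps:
J(t) = -13
sqrt(-1108 + (901 - 1016)/(2208 + J(13))) = sqrt(-1108 + (901 - 1016)/(2208 - 13)) = sqrt(-1108 - 115/2195) = sqrt(-1108 - 115*1/2195) = sqrt(-1108 - 23/439) = sqrt(-486435/439) = I*sqrt(213544965)/439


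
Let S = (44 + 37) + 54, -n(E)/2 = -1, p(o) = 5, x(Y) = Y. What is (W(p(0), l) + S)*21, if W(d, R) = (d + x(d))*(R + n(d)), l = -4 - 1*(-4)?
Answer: 3255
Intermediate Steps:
n(E) = 2 (n(E) = -2*(-1) = 2)
l = 0 (l = -4 + 4 = 0)
S = 135 (S = 81 + 54 = 135)
W(d, R) = 2*d*(2 + R) (W(d, R) = (d + d)*(R + 2) = (2*d)*(2 + R) = 2*d*(2 + R))
(W(p(0), l) + S)*21 = (2*5*(2 + 0) + 135)*21 = (2*5*2 + 135)*21 = (20 + 135)*21 = 155*21 = 3255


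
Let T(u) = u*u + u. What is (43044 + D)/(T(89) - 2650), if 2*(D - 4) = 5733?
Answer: 91829/10720 ≈ 8.5661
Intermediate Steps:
T(u) = u + u² (T(u) = u² + u = u + u²)
D = 5741/2 (D = 4 + (½)*5733 = 4 + 5733/2 = 5741/2 ≈ 2870.5)
(43044 + D)/(T(89) - 2650) = (43044 + 5741/2)/(89*(1 + 89) - 2650) = 91829/(2*(89*90 - 2650)) = 91829/(2*(8010 - 2650)) = (91829/2)/5360 = (91829/2)*(1/5360) = 91829/10720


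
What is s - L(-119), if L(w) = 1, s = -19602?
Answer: -19603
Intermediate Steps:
s - L(-119) = -19602 - 1*1 = -19602 - 1 = -19603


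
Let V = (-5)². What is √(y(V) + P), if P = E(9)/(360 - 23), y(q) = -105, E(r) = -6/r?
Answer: I*√107324727/1011 ≈ 10.247*I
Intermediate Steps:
V = 25
P = -2/1011 (P = (-6/9)/(360 - 23) = (-6*⅑)/337 = (1/337)*(-⅔) = -2/1011 ≈ -0.0019782)
√(y(V) + P) = √(-105 - 2/1011) = √(-106157/1011) = I*√107324727/1011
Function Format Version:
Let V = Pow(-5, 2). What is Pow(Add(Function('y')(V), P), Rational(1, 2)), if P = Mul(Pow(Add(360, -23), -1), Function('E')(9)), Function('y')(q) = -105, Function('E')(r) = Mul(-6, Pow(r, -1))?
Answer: Mul(Rational(1, 1011), I, Pow(107324727, Rational(1, 2))) ≈ Mul(10.247, I)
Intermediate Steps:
V = 25
P = Rational(-2, 1011) (P = Mul(Pow(Add(360, -23), -1), Mul(-6, Pow(9, -1))) = Mul(Pow(337, -1), Mul(-6, Rational(1, 9))) = Mul(Rational(1, 337), Rational(-2, 3)) = Rational(-2, 1011) ≈ -0.0019782)
Pow(Add(Function('y')(V), P), Rational(1, 2)) = Pow(Add(-105, Rational(-2, 1011)), Rational(1, 2)) = Pow(Rational(-106157, 1011), Rational(1, 2)) = Mul(Rational(1, 1011), I, Pow(107324727, Rational(1, 2)))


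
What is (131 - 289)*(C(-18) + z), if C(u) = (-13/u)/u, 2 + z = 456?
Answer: -11619557/162 ≈ -71726.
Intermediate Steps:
z = 454 (z = -2 + 456 = 454)
C(u) = -13/u**2
(131 - 289)*(C(-18) + z) = (131 - 289)*(-13/(-18)**2 + 454) = -158*(-13*1/324 + 454) = -158*(-13/324 + 454) = -158*147083/324 = -11619557/162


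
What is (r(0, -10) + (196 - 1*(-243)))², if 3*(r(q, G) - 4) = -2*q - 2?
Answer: 1760929/9 ≈ 1.9566e+5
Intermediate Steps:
r(q, G) = 10/3 - 2*q/3 (r(q, G) = 4 + (-2*q - 2)/3 = 4 + (-2 - 2*q)/3 = 4 + (-⅔ - 2*q/3) = 10/3 - 2*q/3)
(r(0, -10) + (196 - 1*(-243)))² = ((10/3 - ⅔*0) + (196 - 1*(-243)))² = ((10/3 + 0) + (196 + 243))² = (10/3 + 439)² = (1327/3)² = 1760929/9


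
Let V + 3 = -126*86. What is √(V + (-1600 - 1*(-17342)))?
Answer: √4903 ≈ 70.021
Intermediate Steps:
V = -10839 (V = -3 - 126*86 = -3 - 10836 = -10839)
√(V + (-1600 - 1*(-17342))) = √(-10839 + (-1600 - 1*(-17342))) = √(-10839 + (-1600 + 17342)) = √(-10839 + 15742) = √4903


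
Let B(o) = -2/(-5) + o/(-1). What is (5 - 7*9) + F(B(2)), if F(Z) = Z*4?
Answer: -322/5 ≈ -64.400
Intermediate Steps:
B(o) = ⅖ - o (B(o) = -2*(-⅕) + o*(-1) = ⅖ - o)
F(Z) = 4*Z
(5 - 7*9) + F(B(2)) = (5 - 7*9) + 4*(⅖ - 1*2) = (5 - 63) + 4*(⅖ - 2) = -58 + 4*(-8/5) = -58 - 32/5 = -322/5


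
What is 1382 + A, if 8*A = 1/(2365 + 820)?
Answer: 35213361/25480 ≈ 1382.0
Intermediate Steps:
A = 1/25480 (A = 1/(8*(2365 + 820)) = (1/8)/3185 = (1/8)*(1/3185) = 1/25480 ≈ 3.9246e-5)
1382 + A = 1382 + 1/25480 = 35213361/25480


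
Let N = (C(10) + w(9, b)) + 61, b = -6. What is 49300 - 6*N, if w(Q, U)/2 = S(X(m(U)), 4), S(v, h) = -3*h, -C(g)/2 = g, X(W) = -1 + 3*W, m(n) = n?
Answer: 49198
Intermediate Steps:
C(g) = -2*g
w(Q, U) = -24 (w(Q, U) = 2*(-3*4) = 2*(-12) = -24)
N = 17 (N = (-2*10 - 24) + 61 = (-20 - 24) + 61 = -44 + 61 = 17)
49300 - 6*N = 49300 - 6*17 = 49300 - 102 = 49198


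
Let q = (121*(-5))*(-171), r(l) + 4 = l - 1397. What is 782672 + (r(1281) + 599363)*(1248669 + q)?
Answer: 810251624804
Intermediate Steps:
r(l) = -1401 + l (r(l) = -4 + (l - 1397) = -4 + (-1397 + l) = -1401 + l)
q = 103455 (q = -605*(-171) = 103455)
782672 + (r(1281) + 599363)*(1248669 + q) = 782672 + ((-1401 + 1281) + 599363)*(1248669 + 103455) = 782672 + (-120 + 599363)*1352124 = 782672 + 599243*1352124 = 782672 + 810250842132 = 810251624804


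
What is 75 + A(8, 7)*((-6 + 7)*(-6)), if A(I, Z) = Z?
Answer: 33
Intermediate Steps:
75 + A(8, 7)*((-6 + 7)*(-6)) = 75 + 7*((-6 + 7)*(-6)) = 75 + 7*(1*(-6)) = 75 + 7*(-6) = 75 - 42 = 33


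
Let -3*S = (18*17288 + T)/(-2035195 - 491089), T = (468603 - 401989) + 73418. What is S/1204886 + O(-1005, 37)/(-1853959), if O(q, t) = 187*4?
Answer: -853704957731014/2116213706754647781 ≈ -0.00040341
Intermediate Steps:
T = 140032 (T = 66614 + 73418 = 140032)
O(q, t) = 748
S = 112804/1894713 (S = -(18*17288 + 140032)/(3*(-2035195 - 491089)) = -(311184 + 140032)/(3*(-2526284)) = -451216*(-1)/(3*2526284) = -⅓*(-112804/631571) = 112804/1894713 ≈ 0.059536)
S/1204886 + O(-1005, 37)/(-1853959) = (112804/1894713)/1204886 + 748/(-1853959) = (112804/1894713)*(1/1204886) + 748*(-1/1853959) = 56402/1141456583859 - 748/1853959 = -853704957731014/2116213706754647781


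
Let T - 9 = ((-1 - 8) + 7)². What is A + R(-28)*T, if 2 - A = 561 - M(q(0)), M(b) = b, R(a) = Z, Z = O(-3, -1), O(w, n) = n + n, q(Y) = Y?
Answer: -585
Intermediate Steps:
O(w, n) = 2*n
Z = -2 (Z = 2*(-1) = -2)
R(a) = -2
A = -559 (A = 2 - (561 - 1*0) = 2 - (561 + 0) = 2 - 1*561 = 2 - 561 = -559)
T = 13 (T = 9 + ((-1 - 8) + 7)² = 9 + (-9 + 7)² = 9 + (-2)² = 9 + 4 = 13)
A + R(-28)*T = -559 - 2*13 = -559 - 26 = -585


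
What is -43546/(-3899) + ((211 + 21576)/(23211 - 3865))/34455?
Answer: 29026386708293/2598942510570 ≈ 11.169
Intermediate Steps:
-43546/(-3899) + ((211 + 21576)/(23211 - 3865))/34455 = -43546*(-1/3899) + (21787/19346)*(1/34455) = 43546/3899 + (21787*(1/19346))*(1/34455) = 43546/3899 + (21787/19346)*(1/34455) = 43546/3899 + 21787/666566430 = 29026386708293/2598942510570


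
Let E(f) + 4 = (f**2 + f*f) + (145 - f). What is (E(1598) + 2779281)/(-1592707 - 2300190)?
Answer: -7885032/3892897 ≈ -2.0255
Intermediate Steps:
E(f) = 141 - f + 2*f**2 (E(f) = -4 + ((f**2 + f*f) + (145 - f)) = -4 + ((f**2 + f**2) + (145 - f)) = -4 + (2*f**2 + (145 - f)) = -4 + (145 - f + 2*f**2) = 141 - f + 2*f**2)
(E(1598) + 2779281)/(-1592707 - 2300190) = ((141 - 1*1598 + 2*1598**2) + 2779281)/(-1592707 - 2300190) = ((141 - 1598 + 2*2553604) + 2779281)/(-3892897) = ((141 - 1598 + 5107208) + 2779281)*(-1/3892897) = (5105751 + 2779281)*(-1/3892897) = 7885032*(-1/3892897) = -7885032/3892897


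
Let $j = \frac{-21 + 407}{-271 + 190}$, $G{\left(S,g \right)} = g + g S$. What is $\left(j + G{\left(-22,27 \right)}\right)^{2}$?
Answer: $\frac{2144893969}{6561} \approx 3.2692 \cdot 10^{5}$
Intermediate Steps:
$G{\left(S,g \right)} = g + S g$
$j = - \frac{386}{81}$ ($j = \frac{386}{-81} = 386 \left(- \frac{1}{81}\right) = - \frac{386}{81} \approx -4.7654$)
$\left(j + G{\left(-22,27 \right)}\right)^{2} = \left(- \frac{386}{81} + 27 \left(1 - 22\right)\right)^{2} = \left(- \frac{386}{81} + 27 \left(-21\right)\right)^{2} = \left(- \frac{386}{81} - 567\right)^{2} = \left(- \frac{46313}{81}\right)^{2} = \frac{2144893969}{6561}$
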